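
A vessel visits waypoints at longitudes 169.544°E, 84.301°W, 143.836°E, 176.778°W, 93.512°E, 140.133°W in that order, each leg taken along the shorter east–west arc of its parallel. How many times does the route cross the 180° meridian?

5

Leg 1: +169.544° → -84.301°, shortest Δλ = 106.155° (east) — crosses 180°.
Leg 2: -84.301° → +143.836°, shortest Δλ = -131.863° (west) — crosses 180°.
Leg 3: +143.836° → -176.778°, shortest Δλ = 39.386° (east) — crosses 180°.
Leg 4: -176.778° → +93.512°, shortest Δλ = -89.71° (west) — crosses 180°.
Leg 5: +93.512° → -140.133°, shortest Δλ = 126.355° (east) — crosses 180°.
Total crossings: 5.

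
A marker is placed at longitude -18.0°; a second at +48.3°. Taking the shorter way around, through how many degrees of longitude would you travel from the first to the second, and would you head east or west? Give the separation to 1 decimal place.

Raw difference: 48.3 − -18.0 = 66.3°.
Normalise into (−180°, 180°]: 66.3° stays 66.3°.
Positive ⇒ the second point lies to the east; separation 66.3°.

66.3° east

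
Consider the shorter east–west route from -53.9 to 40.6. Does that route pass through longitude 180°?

Signed shortest Δλ = ((40.6 − -53.9 + 180) mod 360) − 180 = 94.5°.
Going east by 94.5° from -53.9° reaches +40.6° without touching 180°.

No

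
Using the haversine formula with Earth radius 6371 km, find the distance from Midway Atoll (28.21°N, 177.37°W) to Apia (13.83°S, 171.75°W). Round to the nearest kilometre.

Δλ = -171.75 − -177.37 = 5.62°.
Δφ = -13.83 − 28.21 = -42.04°.
a = sin²(Δφ/2) + cos φ₁ · cos φ₂ · sin²(Δλ/2) = 0.130718.
c = 2·atan2(√a, √(1−a)) = 0.73986 rad → d = 6371·c ≈ 4713.63 km.

4714 km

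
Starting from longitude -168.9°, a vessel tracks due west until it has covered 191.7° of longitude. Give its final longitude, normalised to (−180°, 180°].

-0.6°

Start at -168.9°; shift −191.7° → -360.6°.
-360.6° lies outside (−180°, 180°]; add 360° → -0.6°.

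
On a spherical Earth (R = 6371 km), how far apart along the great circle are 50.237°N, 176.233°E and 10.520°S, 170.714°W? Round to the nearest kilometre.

6874 km

Δλ = -170.714 − 176.233 = -346.947°; wrapped into (−180°, 180°]: 13.053°.
Δφ = -10.520 − 50.237 = -60.757°.
a = sin²(Δφ/2) + cos φ₁ · cos φ₂ · sin²(Δλ/2) = 0.263867.
c = 2·atan2(√a, √(1−a)) = 1.07894 rad → d = 6371·c ≈ 6873.91 km.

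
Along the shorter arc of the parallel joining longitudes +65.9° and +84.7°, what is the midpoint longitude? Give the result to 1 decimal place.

Signed shortest Δλ from +65.9° to +84.7° is +18.8°.
Midpoint longitude = +65.9° + (+18.8°)/2 = +65.9° + 9.4° = +75.3°.

+75.3°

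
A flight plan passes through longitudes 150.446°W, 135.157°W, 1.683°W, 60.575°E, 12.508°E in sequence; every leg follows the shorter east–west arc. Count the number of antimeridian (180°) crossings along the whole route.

Leg 1: -150.446° → -135.157°, shortest Δλ = 15.289° (east) — does not cross 180°.
Leg 2: -135.157° → -1.683°, shortest Δλ = 133.474° (east) — does not cross 180°.
Leg 3: -1.683° → +60.575°, shortest Δλ = 62.258° (east) — does not cross 180°.
Leg 4: +60.575° → +12.508°, shortest Δλ = -48.067° (west) — does not cross 180°.
Total crossings: 0.

0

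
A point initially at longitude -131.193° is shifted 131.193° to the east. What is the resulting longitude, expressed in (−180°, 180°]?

Start at -131.193°; shift +131.193° → +0.000°.
+0.000° already lies in (−180°, 180°].

+0.000°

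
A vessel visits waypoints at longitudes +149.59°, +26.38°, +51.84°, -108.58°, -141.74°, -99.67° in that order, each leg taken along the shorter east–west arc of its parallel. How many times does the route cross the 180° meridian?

Leg 1: +149.59° → +26.38°, shortest Δλ = -123.21° (west) — does not cross 180°.
Leg 2: +26.38° → +51.84°, shortest Δλ = 25.46° (east) — does not cross 180°.
Leg 3: +51.84° → -108.58°, shortest Δλ = -160.42° (west) — does not cross 180°.
Leg 4: -108.58° → -141.74°, shortest Δλ = -33.16° (west) — does not cross 180°.
Leg 5: -141.74° → -99.67°, shortest Δλ = 42.07° (east) — does not cross 180°.
Total crossings: 0.

0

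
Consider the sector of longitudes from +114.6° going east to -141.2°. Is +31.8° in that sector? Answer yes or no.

No

Band width going east from +114.6° to -141.2°: ((-141.2 − 114.6) mod 360) = 104.2°.
Offset of +31.8° east of the west edge: ((31.8 − 114.6) mod 360) = 277.2°.
277.2° > 104.2° ⇒ outside.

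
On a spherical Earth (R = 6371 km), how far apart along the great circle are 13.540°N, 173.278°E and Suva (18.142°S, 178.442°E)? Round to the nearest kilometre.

3568 km

Δλ = 178.442 − 173.278 = 5.164°.
Δφ = -18.142 − 13.540 = -31.682°.
a = sin²(Δφ/2) + cos φ₁ · cos φ₂ · sin²(Δλ/2) = 0.076387.
c = 2·atan2(√a, √(1−a)) = 0.56005 rad → d = 6371·c ≈ 3568.11 km.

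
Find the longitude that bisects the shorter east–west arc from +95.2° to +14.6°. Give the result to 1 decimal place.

Signed shortest Δλ from +95.2° to +14.6° is -80.6°.
Midpoint longitude = +95.2° + (-80.6°)/2 = +95.2° − 40.3° = +54.9°.

+54.9°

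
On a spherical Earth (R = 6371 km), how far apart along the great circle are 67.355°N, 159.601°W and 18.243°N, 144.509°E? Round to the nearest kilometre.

Δλ = 144.509 − -159.601 = 304.110°; wrapped into (−180°, 180°]: -55.890°.
Δφ = 18.243 − 67.355 = -49.112°.
a = sin²(Δφ/2) + cos φ₁ · cos φ₂ · sin²(Δλ/2) = 0.253012.
c = 2·atan2(√a, √(1−a)) = 1.05414 rad → d = 6371·c ≈ 6715.93 km.

6716 km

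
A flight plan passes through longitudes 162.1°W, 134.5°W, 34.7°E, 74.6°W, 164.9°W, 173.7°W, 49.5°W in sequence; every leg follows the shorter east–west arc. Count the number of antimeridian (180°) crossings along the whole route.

0

Leg 1: -162.1° → -134.5°, shortest Δλ = 27.6° (east) — does not cross 180°.
Leg 2: -134.5° → +34.7°, shortest Δλ = 169.2° (east) — does not cross 180°.
Leg 3: +34.7° → -74.6°, shortest Δλ = -109.3° (west) — does not cross 180°.
Leg 4: -74.6° → -164.9°, shortest Δλ = -90.3° (west) — does not cross 180°.
Leg 5: -164.9° → -173.7°, shortest Δλ = -8.8° (west) — does not cross 180°.
Leg 6: -173.7° → -49.5°, shortest Δλ = 124.2° (east) — does not cross 180°.
Total crossings: 0.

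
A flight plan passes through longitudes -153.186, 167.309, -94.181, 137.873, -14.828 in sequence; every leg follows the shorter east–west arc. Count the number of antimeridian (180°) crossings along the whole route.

3

Leg 1: -153.186° → +167.309°, shortest Δλ = -39.505° (west) — crosses 180°.
Leg 2: +167.309° → -94.181°, shortest Δλ = 98.51° (east) — crosses 180°.
Leg 3: -94.181° → +137.873°, shortest Δλ = -127.946° (west) — crosses 180°.
Leg 4: +137.873° → -14.828°, shortest Δλ = -152.701° (west) — does not cross 180°.
Total crossings: 3.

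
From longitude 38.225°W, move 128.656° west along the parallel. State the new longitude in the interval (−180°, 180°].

Start at -38.225°; shift −128.656° → -166.881°.
-166.881° already lies in (−180°, 180°].

166.881°W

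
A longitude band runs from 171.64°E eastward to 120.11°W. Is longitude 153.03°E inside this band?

No

Band width going east from +171.64° to -120.11°: ((-120.11 − 171.64) mod 360) = 68.25°.
Offset of +153.03° east of the west edge: ((153.03 − 171.64) mod 360) = 341.39°.
341.39° > 68.25° ⇒ outside.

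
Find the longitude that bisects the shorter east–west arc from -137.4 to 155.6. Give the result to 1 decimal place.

-170.9°

Signed shortest Δλ from -137.4° to +155.6° is -67.0°.
Midpoint longitude = -137.4° + (-67.0°)/2 = -137.4° − 33.5° = -170.9°.
(The naïve average (-137.4 + +155.6)/2 = 9.1° is on the wrong side of the globe.)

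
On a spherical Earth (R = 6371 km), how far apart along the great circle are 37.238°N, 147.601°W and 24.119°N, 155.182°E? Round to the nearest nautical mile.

3011 nmi

Δλ = 155.182 − -147.601 = 302.783°; wrapped into (−180°, 180°]: -57.217°.
Δφ = 24.119 − 37.238 = -13.119°.
a = sin²(Δφ/2) + cos φ₁ · cos φ₂ · sin²(Δλ/2) = 0.179644.
c = 2·atan2(√a, √(1−a)) = 0.87537 rad → d = 6371·c ≈ 5576.98 km ≈ 3011.33 nmi.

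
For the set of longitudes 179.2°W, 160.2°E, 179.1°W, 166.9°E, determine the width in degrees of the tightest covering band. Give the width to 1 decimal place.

Sort the longitudes: -179.2°, -179.1°, +160.2°, +166.9°.
Eastward gaps between consecutive values (wrapping around): 0.1°, 339.3°, 6.7°, 13.9°.
Largest gap = 339.3° ⇒ minimal covering band is its complement: 360° − 339.3° = 20.7°.
Band runs from +160.2° eastward to -179.1°, crossing the antimeridian.

20.7°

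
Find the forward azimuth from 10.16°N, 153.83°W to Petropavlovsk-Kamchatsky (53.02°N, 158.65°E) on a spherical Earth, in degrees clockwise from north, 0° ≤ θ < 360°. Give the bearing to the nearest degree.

Δλ = 158.65 − -153.83 = 312.48°; wrapped into (−180°, 180°]: -47.52°.
θ = atan2( sin Δλ · cos φ₂ , cos φ₁ · sin φ₂ − sin φ₁ · cos φ₂ · cos Δλ )
  = atan2(-0.44364, 0.71466) = -31.831° → normalised to [0°, 360°): 328.169°.

328°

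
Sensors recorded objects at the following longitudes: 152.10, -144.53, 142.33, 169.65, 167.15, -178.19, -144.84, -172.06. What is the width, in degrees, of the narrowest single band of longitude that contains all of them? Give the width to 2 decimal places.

Sort the longitudes: -178.19°, -172.06°, -144.84°, -144.53°, +142.33°, +152.10°, +167.15°, +169.65°.
Eastward gaps between consecutive values (wrapping around): 6.13°, 27.22°, 0.31°, 286.86°, 9.77°, 15.05°, 2.50°, 12.16°.
Largest gap = 286.86° ⇒ minimal covering band is its complement: 360° − 286.86° = 73.14°.
Band runs from +142.33° eastward to -144.53°, crossing the antimeridian.

73.14°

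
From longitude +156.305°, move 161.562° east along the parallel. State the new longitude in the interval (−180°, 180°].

-42.133°

Start at +156.305°; shift +161.562° → +317.867°.
+317.867° lies outside (−180°, 180°]; subtract 360° → -42.133°.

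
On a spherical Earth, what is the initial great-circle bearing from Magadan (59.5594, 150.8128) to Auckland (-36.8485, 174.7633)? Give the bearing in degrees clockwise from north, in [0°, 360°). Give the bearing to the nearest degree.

Δλ = 174.7633 − 150.8128 = 23.9505°.
θ = atan2( sin Δλ · cos φ₂ , cos φ₁ · sin φ₂ − sin φ₁ · cos φ₂ · cos Δλ )
  = atan2(0.32485, -0.93435) = 160.829° → normalised to [0°, 360°): 160.829°.

161°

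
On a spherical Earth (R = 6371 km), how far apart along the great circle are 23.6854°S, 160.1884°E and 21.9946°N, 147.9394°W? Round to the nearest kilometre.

Δλ = -147.9394 − 160.1884 = -308.1278°; wrapped into (−180°, 180°]: 51.8722°.
Δφ = 21.9946 − -23.6854 = 45.6800°.
a = sin²(Δφ/2) + cos φ₁ · cos φ₂ · sin²(Δλ/2) = 0.313096.
c = 2·atan2(√a, √(1−a)) = 1.18768 rad → d = 6371·c ≈ 7566.74 km.

7567 km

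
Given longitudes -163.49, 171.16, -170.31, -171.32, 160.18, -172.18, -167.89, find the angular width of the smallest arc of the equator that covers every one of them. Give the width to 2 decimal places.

36.33°

Sort the longitudes: -172.18°, -171.32°, -170.31°, -167.89°, -163.49°, +160.18°, +171.16°.
Eastward gaps between consecutive values (wrapping around): 0.86°, 1.01°, 2.42°, 4.40°, 323.67°, 10.98°, 16.66°.
Largest gap = 323.67° ⇒ minimal covering band is its complement: 360° − 323.67° = 36.33°.
Band runs from +160.18° eastward to -163.49°, crossing the antimeridian.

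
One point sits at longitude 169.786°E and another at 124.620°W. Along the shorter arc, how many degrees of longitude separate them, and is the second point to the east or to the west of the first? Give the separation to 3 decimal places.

65.594° east

Raw difference: -124.620 − 169.786 = -294.406°.
Normalise into (−180°, 180°]: -294.406° + 360° = 65.594°.
Positive ⇒ the second point lies to the east; separation 65.594°.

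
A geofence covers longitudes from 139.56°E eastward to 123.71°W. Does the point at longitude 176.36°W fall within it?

Band width going east from +139.56° to -123.71°: ((-123.71 − 139.56) mod 360) = 96.73°.
Offset of -176.36° east of the west edge: ((-176.36 − 139.56) mod 360) = 44.08°.
44.08° ≤ 96.73° ⇒ inside.

Yes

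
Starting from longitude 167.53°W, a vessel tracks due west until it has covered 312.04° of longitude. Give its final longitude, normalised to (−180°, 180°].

119.57°W

Start at -167.53°; shift −312.04° → -479.57°.
-479.57° lies outside (−180°, 180°]; add 360° → -119.57°.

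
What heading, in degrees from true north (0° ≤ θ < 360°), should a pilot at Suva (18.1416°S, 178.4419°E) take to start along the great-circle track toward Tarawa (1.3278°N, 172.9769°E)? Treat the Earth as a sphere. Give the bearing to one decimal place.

344.0°

Δλ = 172.9769 − 178.4419 = -5.4650°.
θ = atan2( sin Δλ · cos φ₂ , cos φ₁ · sin φ₂ − sin φ₁ · cos φ₂ · cos Δλ )
  = atan2(-0.09521, 0.33189) = -16.007° → normalised to [0°, 360°): 343.993°.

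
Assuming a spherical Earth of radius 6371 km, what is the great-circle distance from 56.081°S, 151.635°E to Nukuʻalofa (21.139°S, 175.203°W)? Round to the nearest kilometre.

Δλ = -175.203 − 151.635 = -326.838°; wrapped into (−180°, 180°]: 33.162°.
Δφ = -21.139 − -56.081 = 34.942°.
a = sin²(Δφ/2) + cos φ₁ · cos φ₂ · sin²(Δλ/2) = 0.132519.
c = 2·atan2(√a, √(1−a)) = 0.74519 rad → d = 6371·c ≈ 4747.58 km.

4748 km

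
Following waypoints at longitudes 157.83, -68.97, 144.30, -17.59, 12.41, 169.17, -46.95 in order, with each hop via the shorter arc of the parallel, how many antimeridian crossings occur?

Leg 1: +157.83° → -68.97°, shortest Δλ = 133.2° (east) — crosses 180°.
Leg 2: -68.97° → +144.30°, shortest Δλ = -146.73° (west) — crosses 180°.
Leg 3: +144.30° → -17.59°, shortest Δλ = -161.89° (west) — does not cross 180°.
Leg 4: -17.59° → +12.41°, shortest Δλ = 30.0° (east) — does not cross 180°.
Leg 5: +12.41° → +169.17°, shortest Δλ = 156.76° (east) — does not cross 180°.
Leg 6: +169.17° → -46.95°, shortest Δλ = 143.88° (east) — crosses 180°.
Total crossings: 3.

3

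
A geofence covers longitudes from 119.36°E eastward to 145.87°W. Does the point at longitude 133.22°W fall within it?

Band width going east from +119.36° to -145.87°: ((-145.87 − 119.36) mod 360) = 94.77°.
Offset of -133.22° east of the west edge: ((-133.22 − 119.36) mod 360) = 107.42°.
107.42° > 94.77° ⇒ outside.

No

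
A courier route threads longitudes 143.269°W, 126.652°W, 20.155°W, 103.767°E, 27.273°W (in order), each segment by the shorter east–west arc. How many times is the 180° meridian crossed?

0

Leg 1: -143.269° → -126.652°, shortest Δλ = 16.617° (east) — does not cross 180°.
Leg 2: -126.652° → -20.155°, shortest Δλ = 106.497° (east) — does not cross 180°.
Leg 3: -20.155° → +103.767°, shortest Δλ = 123.922° (east) — does not cross 180°.
Leg 4: +103.767° → -27.273°, shortest Δλ = -131.04° (west) — does not cross 180°.
Total crossings: 0.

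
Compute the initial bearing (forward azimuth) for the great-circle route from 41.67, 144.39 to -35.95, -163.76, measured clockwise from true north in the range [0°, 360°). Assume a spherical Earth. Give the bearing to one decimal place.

Δλ = -163.76 − 144.39 = -308.15°; wrapped into (−180°, 180°]: 51.85°.
θ = atan2( sin Δλ · cos φ₂ , cos φ₁ · sin φ₂ − sin φ₁ · cos φ₂ · cos Δλ )
  = atan2(0.63661, -0.77100) = 140.454° → normalised to [0°, 360°): 140.454°.

140.5°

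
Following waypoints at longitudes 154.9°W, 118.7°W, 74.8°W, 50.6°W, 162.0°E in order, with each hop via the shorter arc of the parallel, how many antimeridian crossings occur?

Leg 1: -154.9° → -118.7°, shortest Δλ = 36.2° (east) — does not cross 180°.
Leg 2: -118.7° → -74.8°, shortest Δλ = 43.9° (east) — does not cross 180°.
Leg 3: -74.8° → -50.6°, shortest Δλ = 24.2° (east) — does not cross 180°.
Leg 4: -50.6° → +162.0°, shortest Δλ = -147.4° (west) — crosses 180°.
Total crossings: 1.

1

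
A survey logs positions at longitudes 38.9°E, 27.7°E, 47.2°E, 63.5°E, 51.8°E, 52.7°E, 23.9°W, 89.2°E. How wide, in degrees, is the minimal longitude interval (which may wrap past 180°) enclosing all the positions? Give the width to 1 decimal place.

Sort the longitudes: -23.9°, +27.7°, +38.9°, +47.2°, +51.8°, +52.7°, +63.5°, +89.2°.
Eastward gaps between consecutive values (wrapping around): 51.6°, 11.2°, 8.3°, 4.6°, 0.9°, 10.8°, 25.7°, 246.9°.
Largest gap = 246.9° ⇒ minimal covering band is its complement: 360° − 246.9° = 113.1°.
Band runs from -23.9° eastward to +89.2°.

113.1°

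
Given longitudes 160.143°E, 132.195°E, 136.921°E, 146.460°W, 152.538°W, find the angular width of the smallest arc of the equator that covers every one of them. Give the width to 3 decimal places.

Sort the longitudes: -152.538°, -146.460°, +132.195°, +136.921°, +160.143°.
Eastward gaps between consecutive values (wrapping around): 6.078°, 278.655°, 4.726°, 23.222°, 47.319°.
Largest gap = 278.655° ⇒ minimal covering band is its complement: 360° − 278.655° = 81.345°.
Band runs from +132.195° eastward to -146.460°, crossing the antimeridian.

81.345°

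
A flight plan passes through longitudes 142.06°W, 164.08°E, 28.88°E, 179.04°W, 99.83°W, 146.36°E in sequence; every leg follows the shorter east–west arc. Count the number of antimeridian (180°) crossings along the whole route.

Leg 1: -142.06° → +164.08°, shortest Δλ = -53.86° (west) — crosses 180°.
Leg 2: +164.08° → +28.88°, shortest Δλ = -135.2° (west) — does not cross 180°.
Leg 3: +28.88° → -179.04°, shortest Δλ = 152.08° (east) — crosses 180°.
Leg 4: -179.04° → -99.83°, shortest Δλ = 79.21° (east) — does not cross 180°.
Leg 5: -99.83° → +146.36°, shortest Δλ = -113.81° (west) — crosses 180°.
Total crossings: 3.

3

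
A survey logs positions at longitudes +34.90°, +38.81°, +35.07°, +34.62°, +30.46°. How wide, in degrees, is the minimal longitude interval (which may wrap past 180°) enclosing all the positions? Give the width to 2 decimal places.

Sort the longitudes: +30.46°, +34.62°, +34.90°, +35.07°, +38.81°.
Eastward gaps between consecutive values (wrapping around): 4.16°, 0.28°, 0.17°, 3.74°, 351.65°.
Largest gap = 351.65° ⇒ minimal covering band is its complement: 360° − 351.65° = 8.35°.
Band runs from +30.46° eastward to +38.81°.

8.35°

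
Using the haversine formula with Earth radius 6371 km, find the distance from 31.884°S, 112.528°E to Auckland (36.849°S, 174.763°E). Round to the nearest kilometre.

5638 km

Δλ = 174.763 − 112.528 = 62.235°.
Δφ = -36.849 − -31.884 = -4.965°.
a = sin²(Δφ/2) + cos φ₁ · cos φ₂ · sin²(Δλ/2) = 0.183350.
c = 2·atan2(√a, √(1−a)) = 0.88499 rad → d = 6371·c ≈ 5638.25 km.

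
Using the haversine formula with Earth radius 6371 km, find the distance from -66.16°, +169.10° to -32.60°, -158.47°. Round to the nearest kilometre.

Δλ = -158.47 − 169.10 = -327.57°; wrapped into (−180°, 180°]: 32.43°.
Δφ = -32.60 − -66.16 = 33.56°.
a = sin²(Δφ/2) + cos φ₁ · cos φ₂ · sin²(Δλ/2) = 0.109898.
c = 2·atan2(√a, √(1−a)) = 0.67580 rad → d = 6371·c ≈ 4305.54 km.

4306 km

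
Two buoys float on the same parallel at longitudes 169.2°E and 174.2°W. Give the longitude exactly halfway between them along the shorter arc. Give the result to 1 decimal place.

177.5°E

Signed shortest Δλ from +169.2° to -174.2° is +16.6°.
Midpoint longitude = +169.2° + (+16.6°)/2 = +169.2° + 8.3° = +177.5°.
(The naïve average (+169.2 + -174.2)/2 = -2.5° is on the wrong side of the globe.)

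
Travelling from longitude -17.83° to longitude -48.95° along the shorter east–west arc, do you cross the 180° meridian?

Signed shortest Δλ = ((-48.95 − -17.83 + 180) mod 360) − 180 = -31.12°.
Going west by 31.12° from -17.83° reaches -48.95° without touching 180°.

No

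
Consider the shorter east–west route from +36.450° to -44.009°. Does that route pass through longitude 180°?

Signed shortest Δλ = ((-44.009 − 36.450 + 180) mod 360) − 180 = -80.459°.
Going west by 80.459° from +36.450° reaches -44.009° without touching 180°.

No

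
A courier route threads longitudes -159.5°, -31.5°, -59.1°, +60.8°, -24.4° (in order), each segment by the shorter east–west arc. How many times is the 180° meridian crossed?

0

Leg 1: -159.5° → -31.5°, shortest Δλ = 128.0° (east) — does not cross 180°.
Leg 2: -31.5° → -59.1°, shortest Δλ = -27.6° (west) — does not cross 180°.
Leg 3: -59.1° → +60.8°, shortest Δλ = 119.9° (east) — does not cross 180°.
Leg 4: +60.8° → -24.4°, shortest Δλ = -85.2° (west) — does not cross 180°.
Total crossings: 0.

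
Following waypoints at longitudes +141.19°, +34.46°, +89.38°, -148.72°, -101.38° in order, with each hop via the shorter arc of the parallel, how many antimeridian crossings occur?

1

Leg 1: +141.19° → +34.46°, shortest Δλ = -106.73° (west) — does not cross 180°.
Leg 2: +34.46° → +89.38°, shortest Δλ = 54.92° (east) — does not cross 180°.
Leg 3: +89.38° → -148.72°, shortest Δλ = 121.9° (east) — crosses 180°.
Leg 4: -148.72° → -101.38°, shortest Δλ = 47.34° (east) — does not cross 180°.
Total crossings: 1.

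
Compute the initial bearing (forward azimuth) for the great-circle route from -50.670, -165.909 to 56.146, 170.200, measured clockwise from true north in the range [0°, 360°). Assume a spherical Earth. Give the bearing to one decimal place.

346.2°

Δλ = 170.200 − -165.909 = 336.109°; wrapped into (−180°, 180°]: -23.891°.
θ = atan2( sin Δλ · cos φ₂ , cos φ₁ · sin φ₂ − sin φ₁ · cos φ₂ · cos Δλ )
  = atan2(-0.22562, 0.92032) = -13.774° → normalised to [0°, 360°): 346.226°.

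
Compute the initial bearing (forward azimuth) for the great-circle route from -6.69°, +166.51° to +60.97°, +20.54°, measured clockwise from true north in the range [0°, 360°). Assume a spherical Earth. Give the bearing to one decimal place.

341.7°

Δλ = 20.54 − 166.51 = -145.97°.
θ = atan2( sin Δλ · cos φ₂ , cos φ₁ · sin φ₂ − sin φ₁ · cos φ₂ · cos Δλ )
  = atan2(-0.27157, 0.82156) = -18.291° → normalised to [0°, 360°): 341.709°.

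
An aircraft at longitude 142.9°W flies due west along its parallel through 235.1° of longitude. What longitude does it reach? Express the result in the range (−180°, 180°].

18.0°W

Start at -142.9°; shift −235.1° → -378.0°.
-378.0° lies outside (−180°, 180°]; add 360° → -18.0°.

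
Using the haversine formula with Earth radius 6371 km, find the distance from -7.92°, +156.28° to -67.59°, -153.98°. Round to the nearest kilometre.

Δλ = -153.98 − 156.28 = -310.26°; wrapped into (−180°, 180°]: 49.74°.
Δφ = -67.59 − -7.92 = -59.67°.
a = sin²(Δφ/2) + cos φ₁ · cos φ₂ · sin²(Δλ/2) = 0.314296.
c = 2·atan2(√a, √(1−a)) = 1.19027 rad → d = 6371·c ≈ 7583.22 km.

7583 km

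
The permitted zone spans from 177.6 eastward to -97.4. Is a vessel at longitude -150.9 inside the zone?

Band width going east from +177.6° to -97.4°: ((-97.4 − 177.6) mod 360) = 85.0°.
Offset of -150.9° east of the west edge: ((-150.9 − 177.6) mod 360) = 31.5°.
31.5° ≤ 85.0° ⇒ inside.

Yes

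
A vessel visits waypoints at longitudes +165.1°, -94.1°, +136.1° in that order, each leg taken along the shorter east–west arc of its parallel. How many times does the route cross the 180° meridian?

2

Leg 1: +165.1° → -94.1°, shortest Δλ = 100.8° (east) — crosses 180°.
Leg 2: -94.1° → +136.1°, shortest Δλ = -129.8° (west) — crosses 180°.
Total crossings: 2.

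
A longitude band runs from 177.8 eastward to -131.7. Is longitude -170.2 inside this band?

Band width going east from +177.8° to -131.7°: ((-131.7 − 177.8) mod 360) = 50.5°.
Offset of -170.2° east of the west edge: ((-170.2 − 177.8) mod 360) = 12.0°.
12.0° ≤ 50.5° ⇒ inside.

Yes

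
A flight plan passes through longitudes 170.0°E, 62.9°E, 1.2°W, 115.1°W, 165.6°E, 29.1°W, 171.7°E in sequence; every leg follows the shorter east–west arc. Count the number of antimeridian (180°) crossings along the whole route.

Leg 1: +170.0° → +62.9°, shortest Δλ = -107.1° (west) — does not cross 180°.
Leg 2: +62.9° → -1.2°, shortest Δλ = -64.1° (west) — does not cross 180°.
Leg 3: -1.2° → -115.1°, shortest Δλ = -113.9° (west) — does not cross 180°.
Leg 4: -115.1° → +165.6°, shortest Δλ = -79.3° (west) — crosses 180°.
Leg 5: +165.6° → -29.1°, shortest Δλ = 165.3° (east) — crosses 180°.
Leg 6: -29.1° → +171.7°, shortest Δλ = -159.2° (west) — crosses 180°.
Total crossings: 3.

3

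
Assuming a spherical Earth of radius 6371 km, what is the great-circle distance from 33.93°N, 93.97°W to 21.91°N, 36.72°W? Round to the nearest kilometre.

Δλ = -36.72 − -93.97 = 57.25°.
Δφ = 21.91 − 33.93 = -12.02°.
a = sin²(Δφ/2) + cos φ₁ · cos φ₂ · sin²(Δλ/2) = 0.187639.
c = 2·atan2(√a, √(1−a)) = 0.89602 rad → d = 6371·c ≈ 5708.55 km.

5709 km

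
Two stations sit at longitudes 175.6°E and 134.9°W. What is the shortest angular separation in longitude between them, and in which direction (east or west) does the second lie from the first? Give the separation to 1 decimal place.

Raw difference: -134.9 − 175.6 = -310.5°.
Normalise into (−180°, 180°]: -310.5° + 360° = 49.5°.
Positive ⇒ the second point lies to the east; separation 49.5°.

49.5° east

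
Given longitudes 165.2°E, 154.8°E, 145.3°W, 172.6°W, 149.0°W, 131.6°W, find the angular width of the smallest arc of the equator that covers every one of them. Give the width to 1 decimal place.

73.6°

Sort the longitudes: -172.6°, -149.0°, -145.3°, -131.6°, +154.8°, +165.2°.
Eastward gaps between consecutive values (wrapping around): 23.6°, 3.7°, 13.7°, 286.4°, 10.4°, 22.2°.
Largest gap = 286.4° ⇒ minimal covering band is its complement: 360° − 286.4° = 73.6°.
Band runs from +154.8° eastward to -131.6°, crossing the antimeridian.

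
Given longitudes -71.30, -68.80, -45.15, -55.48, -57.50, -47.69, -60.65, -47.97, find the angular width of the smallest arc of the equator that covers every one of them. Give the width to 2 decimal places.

26.15°

Sort the longitudes: -71.30°, -68.80°, -60.65°, -57.50°, -55.48°, -47.97°, -47.69°, -45.15°.
Eastward gaps between consecutive values (wrapping around): 2.50°, 8.15°, 3.15°, 2.02°, 7.51°, 0.28°, 2.54°, 333.85°.
Largest gap = 333.85° ⇒ minimal covering band is its complement: 360° − 333.85° = 26.15°.
Band runs from -71.30° eastward to -45.15°.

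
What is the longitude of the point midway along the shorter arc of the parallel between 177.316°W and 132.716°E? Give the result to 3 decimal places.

157.700°E

Signed shortest Δλ from -177.316° to +132.716° is -49.968°.
Midpoint longitude = -177.316° + (-49.968°)/2 = -177.316° − 24.984° = -202.300°.
Normalise into (−180°, 180°]: +157.700°.
(The naïve average (-177.316 + +132.716)/2 = -22.3° is on the wrong side of the globe.)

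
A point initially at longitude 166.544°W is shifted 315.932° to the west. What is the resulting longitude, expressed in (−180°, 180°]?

Start at -166.544°; shift −315.932° → -482.476°.
-482.476° lies outside (−180°, 180°]; add 360° → -122.476°.

122.476°W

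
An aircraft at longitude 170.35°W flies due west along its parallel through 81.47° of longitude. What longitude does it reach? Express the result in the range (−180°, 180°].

108.18°E

Start at -170.35°; shift −81.47° → -251.82°.
-251.82° lies outside (−180°, 180°]; add 360° → +108.18°.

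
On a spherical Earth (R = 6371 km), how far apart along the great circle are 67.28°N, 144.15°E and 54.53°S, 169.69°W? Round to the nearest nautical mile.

7600 nmi

Δλ = -169.69 − 144.15 = -313.84°; wrapped into (−180°, 180°]: 46.16°.
Δφ = -54.53 − 67.28 = -121.81°.
a = sin²(Δφ/2) + cos φ₁ · cos φ₂ · sin²(Δλ/2) = 0.797994.
c = 2·atan2(√a, √(1−a)) = 2.20929 rad → d = 6371·c ≈ 14075.40 km ≈ 7600.11 nmi.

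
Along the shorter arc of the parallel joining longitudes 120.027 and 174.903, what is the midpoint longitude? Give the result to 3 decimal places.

+147.465°

Signed shortest Δλ from +120.027° to +174.903° is +54.876°.
Midpoint longitude = +120.027° + (+54.876°)/2 = +120.027° + 27.438° = +147.465°.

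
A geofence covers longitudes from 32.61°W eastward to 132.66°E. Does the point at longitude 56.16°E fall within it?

Yes

Band width going east from -32.61° to +132.66°: ((132.66 − -32.61) mod 360) = 165.27°.
Offset of +56.16° east of the west edge: ((56.16 − -32.61) mod 360) = 88.77°.
88.77° ≤ 165.27° ⇒ inside.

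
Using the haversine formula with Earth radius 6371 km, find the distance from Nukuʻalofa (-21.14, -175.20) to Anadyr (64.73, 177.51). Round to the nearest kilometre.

Δλ = 177.51 − -175.20 = 352.71°; wrapped into (−180°, 180°]: -7.29°.
Δφ = 64.73 − -21.14 = 85.87°.
a = sin²(Δφ/2) + cos φ₁ · cos φ₂ · sin²(Δλ/2) = 0.465599.
c = 2·atan2(√a, √(1−a)) = 1.50194 rad → d = 6371·c ≈ 9568.86 km.

9569 km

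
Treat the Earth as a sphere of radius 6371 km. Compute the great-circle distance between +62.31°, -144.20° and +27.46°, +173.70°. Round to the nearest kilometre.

4939 km

Δλ = 173.70 − -144.20 = 317.90°; wrapped into (−180°, 180°]: -42.10°.
Δφ = 27.46 − 62.31 = -34.85°.
a = sin²(Δφ/2) + cos φ₁ · cos φ₂ · sin²(Δλ/2) = 0.142870.
c = 2·atan2(√a, √(1−a)) = 0.77523 rad → d = 6371·c ≈ 4939.00 km.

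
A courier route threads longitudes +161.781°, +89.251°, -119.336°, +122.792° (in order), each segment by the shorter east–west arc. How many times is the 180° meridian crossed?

2

Leg 1: +161.781° → +89.251°, shortest Δλ = -72.53° (west) — does not cross 180°.
Leg 2: +89.251° → -119.336°, shortest Δλ = 151.413° (east) — crosses 180°.
Leg 3: -119.336° → +122.792°, shortest Δλ = -117.872° (west) — crosses 180°.
Total crossings: 2.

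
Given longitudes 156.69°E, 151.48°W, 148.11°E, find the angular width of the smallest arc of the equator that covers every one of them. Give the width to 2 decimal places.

Sort the longitudes: -151.48°, +148.11°, +156.69°.
Eastward gaps between consecutive values (wrapping around): 299.59°, 8.58°, 51.83°.
Largest gap = 299.59° ⇒ minimal covering band is its complement: 360° − 299.59° = 60.41°.
Band runs from +148.11° eastward to -151.48°, crossing the antimeridian.

60.41°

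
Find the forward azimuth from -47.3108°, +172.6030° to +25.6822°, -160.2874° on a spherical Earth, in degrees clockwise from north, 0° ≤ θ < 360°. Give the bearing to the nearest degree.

25°

Δλ = -160.2874 − 172.6030 = -332.8904°; wrapped into (−180°, 180°]: 27.1096°.
θ = atan2( sin Δλ · cos φ₂ , cos φ₁ · sin φ₂ − sin φ₁ · cos φ₂ · cos Δλ )
  = atan2(0.41068, 0.88349) = 24.931° → normalised to [0°, 360°): 24.931°.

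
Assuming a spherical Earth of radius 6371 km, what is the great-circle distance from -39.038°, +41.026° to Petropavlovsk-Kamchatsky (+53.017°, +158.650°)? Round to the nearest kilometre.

15127 km

Δλ = 158.650 − 41.026 = 117.624°.
Δφ = 53.017 − -39.038 = 92.055°.
a = sin²(Δφ/2) + cos φ₁ · cos φ₂ · sin²(Δλ/2) = 0.859888.
c = 2·atan2(√a, √(1−a)) = 2.37428 rad → d = 6371·c ≈ 15126.51 km.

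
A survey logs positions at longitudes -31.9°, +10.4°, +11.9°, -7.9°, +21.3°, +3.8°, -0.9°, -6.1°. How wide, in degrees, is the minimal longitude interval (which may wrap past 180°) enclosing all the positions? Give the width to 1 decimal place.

53.2°

Sort the longitudes: -31.9°, -7.9°, -6.1°, -0.9°, +3.8°, +10.4°, +11.9°, +21.3°.
Eastward gaps between consecutive values (wrapping around): 24.0°, 1.8°, 5.2°, 4.7°, 6.6°, 1.5°, 9.4°, 306.8°.
Largest gap = 306.8° ⇒ minimal covering band is its complement: 360° − 306.8° = 53.2°.
Band runs from -31.9° eastward to +21.3°.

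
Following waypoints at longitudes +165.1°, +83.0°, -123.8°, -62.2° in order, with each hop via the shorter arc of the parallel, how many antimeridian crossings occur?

1

Leg 1: +165.1° → +83.0°, shortest Δλ = -82.1° (west) — does not cross 180°.
Leg 2: +83.0° → -123.8°, shortest Δλ = 153.2° (east) — crosses 180°.
Leg 3: -123.8° → -62.2°, shortest Δλ = 61.6° (east) — does not cross 180°.
Total crossings: 1.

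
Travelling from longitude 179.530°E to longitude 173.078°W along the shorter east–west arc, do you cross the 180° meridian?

Naïve |-173.078 − 179.530| = 352.608° > 180°, so the shorter arc goes the other way round — across 180°.
Signed shortest Δλ = ((-173.078 − 179.530 + 180) mod 360) − 180 = 7.392°.
Going east by 7.392° from +179.530° passes through 180° before reaching -173.078°.

Yes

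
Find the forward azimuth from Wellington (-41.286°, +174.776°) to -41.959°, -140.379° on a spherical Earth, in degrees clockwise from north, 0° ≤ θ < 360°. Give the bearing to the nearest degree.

106°

Δλ = -140.379 − 174.776 = -315.155°; wrapped into (−180°, 180°]: 44.845°.
θ = atan2( sin Δλ · cos φ₂ , cos φ₁ · sin φ₂ − sin φ₁ · cos φ₂ · cos Δλ )
  = atan2(0.52440, -0.15452) = 106.418° → normalised to [0°, 360°): 106.418°.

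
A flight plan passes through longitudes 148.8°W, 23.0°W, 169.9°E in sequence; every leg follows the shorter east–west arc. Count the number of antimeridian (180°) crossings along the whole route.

Leg 1: -148.8° → -23.0°, shortest Δλ = 125.8° (east) — does not cross 180°.
Leg 2: -23.0° → +169.9°, shortest Δλ = -167.1° (west) — crosses 180°.
Total crossings: 1.

1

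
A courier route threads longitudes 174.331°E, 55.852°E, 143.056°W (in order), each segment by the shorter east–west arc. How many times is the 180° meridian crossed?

Leg 1: +174.331° → +55.852°, shortest Δλ = -118.479° (west) — does not cross 180°.
Leg 2: +55.852° → -143.056°, shortest Δλ = 161.092° (east) — crosses 180°.
Total crossings: 1.

1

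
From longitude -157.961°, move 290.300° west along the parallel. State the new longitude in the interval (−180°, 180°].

-88.261°

Start at -157.961°; shift −290.300° → -448.261°.
-448.261° lies outside (−180°, 180°]; add 360° → -88.261°.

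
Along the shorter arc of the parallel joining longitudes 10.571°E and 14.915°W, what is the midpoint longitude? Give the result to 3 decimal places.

Signed shortest Δλ from +10.571° to -14.915° is -25.486°.
Midpoint longitude = +10.571° + (-25.486°)/2 = +10.571° − 12.743° = -2.172°.

2.172°W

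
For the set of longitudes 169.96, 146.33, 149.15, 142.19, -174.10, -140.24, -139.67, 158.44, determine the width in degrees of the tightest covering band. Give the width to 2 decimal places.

Sort the longitudes: -174.10°, -140.24°, -139.67°, +142.19°, +146.33°, +149.15°, +158.44°, +169.96°.
Eastward gaps between consecutive values (wrapping around): 33.86°, 0.57°, 281.86°, 4.14°, 2.82°, 9.29°, 11.52°, 15.94°.
Largest gap = 281.86° ⇒ minimal covering band is its complement: 360° − 281.86° = 78.14°.
Band runs from +142.19° eastward to -139.67°, crossing the antimeridian.

78.14°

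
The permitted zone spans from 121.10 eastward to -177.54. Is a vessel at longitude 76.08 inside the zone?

Band width going east from +121.10° to -177.54°: ((-177.54 − 121.10) mod 360) = 61.36°.
Offset of +76.08° east of the west edge: ((76.08 − 121.10) mod 360) = 314.98°.
314.98° > 61.36° ⇒ outside.

No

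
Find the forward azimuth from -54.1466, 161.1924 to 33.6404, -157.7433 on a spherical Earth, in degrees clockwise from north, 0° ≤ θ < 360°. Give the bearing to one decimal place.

33.3°

Δλ = -157.7433 − 161.1924 = -318.9357°; wrapped into (−180°, 180°]: 41.0643°.
θ = atan2( sin Δλ · cos φ₂ , cos φ₁ · sin φ₂ − sin φ₁ · cos φ₂ · cos Δλ )
  = atan2(0.54689, 0.83324) = 33.279° → normalised to [0°, 360°): 33.279°.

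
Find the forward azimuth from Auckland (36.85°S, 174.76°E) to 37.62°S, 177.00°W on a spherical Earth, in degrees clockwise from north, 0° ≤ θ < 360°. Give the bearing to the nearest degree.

Δλ = -177.00 − 174.76 = -351.76°; wrapped into (−180°, 180°]: 8.24°.
θ = atan2( sin Δλ · cos φ₂ , cos φ₁ · sin φ₂ − sin φ₁ · cos φ₂ · cos Δλ )
  = atan2(0.11352, -0.01834) = 99.179° → normalised to [0°, 360°): 99.179°.

99°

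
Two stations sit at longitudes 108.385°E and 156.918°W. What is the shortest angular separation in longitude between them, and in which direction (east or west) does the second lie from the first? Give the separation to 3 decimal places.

94.697° east

Raw difference: -156.918 − 108.385 = -265.303°.
Normalise into (−180°, 180°]: -265.303° + 360° = 94.697°.
Positive ⇒ the second point lies to the east; separation 94.697°.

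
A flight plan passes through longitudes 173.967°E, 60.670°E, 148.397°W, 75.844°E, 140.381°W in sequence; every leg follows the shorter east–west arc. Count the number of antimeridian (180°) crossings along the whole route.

3

Leg 1: +173.967° → +60.670°, shortest Δλ = -113.297° (west) — does not cross 180°.
Leg 2: +60.670° → -148.397°, shortest Δλ = 150.933° (east) — crosses 180°.
Leg 3: -148.397° → +75.844°, shortest Δλ = -135.759° (west) — crosses 180°.
Leg 4: +75.844° → -140.381°, shortest Δλ = 143.775° (east) — crosses 180°.
Total crossings: 3.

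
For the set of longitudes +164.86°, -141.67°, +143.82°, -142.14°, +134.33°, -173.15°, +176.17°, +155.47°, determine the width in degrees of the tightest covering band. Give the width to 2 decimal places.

84.00°

Sort the longitudes: -173.15°, -142.14°, -141.67°, +134.33°, +143.82°, +155.47°, +164.86°, +176.17°.
Eastward gaps between consecutive values (wrapping around): 31.01°, 0.47°, 276.00°, 9.49°, 11.65°, 9.39°, 11.31°, 10.68°.
Largest gap = 276.00° ⇒ minimal covering band is its complement: 360° − 276.00° = 84.00°.
Band runs from +134.33° eastward to -141.67°, crossing the antimeridian.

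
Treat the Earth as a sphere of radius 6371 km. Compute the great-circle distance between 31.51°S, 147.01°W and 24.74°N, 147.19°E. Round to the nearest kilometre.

Δλ = 147.19 − -147.01 = 294.20°; wrapped into (−180°, 180°]: -65.80°.
Δφ = 24.74 − -31.51 = 56.25°.
a = sin²(Δφ/2) + cos φ₁ · cos φ₂ · sin²(Δλ/2) = 0.450663.
c = 2·atan2(√a, √(1−a)) = 1.47196 rad → d = 6371·c ≈ 9377.86 km.

9378 km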